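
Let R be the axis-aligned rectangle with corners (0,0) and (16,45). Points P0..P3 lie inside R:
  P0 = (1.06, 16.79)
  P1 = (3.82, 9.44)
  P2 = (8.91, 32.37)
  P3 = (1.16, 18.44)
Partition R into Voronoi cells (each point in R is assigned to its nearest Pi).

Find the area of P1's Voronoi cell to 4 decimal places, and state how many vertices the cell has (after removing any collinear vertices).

Area of P1's cell: 242.7760 (5 vertices)

1. box [0,16]×[0,45]: [(0, 0) (16, 0) (16, 45) (0, 45)]
2. ⊥bis P1·P0 via (2.44,13.115): [(0, 12.1988) (0, 0) (16, 0) (16, 18.2069)]  |A|=243.2454
3. ⊥bis P1·P2 via (6.365,20.905): [(0, 12.1988) (0, 0) (16, 0) (16, 18.2069)]  |A|=243.2454
4. ⊥bis P1·P3 via (2.49,13.94): [(12.5735, 16.9202) (0, 12.1988) (0, 0) (16, 0) (16, 17.933)]  |A|=242.776
5. canonical 5-gon: [(12.5735, 16.9202) (0, 12.1988) (0, 0) (16, 0) (16, 17.933)]
6. shoelace: 242.776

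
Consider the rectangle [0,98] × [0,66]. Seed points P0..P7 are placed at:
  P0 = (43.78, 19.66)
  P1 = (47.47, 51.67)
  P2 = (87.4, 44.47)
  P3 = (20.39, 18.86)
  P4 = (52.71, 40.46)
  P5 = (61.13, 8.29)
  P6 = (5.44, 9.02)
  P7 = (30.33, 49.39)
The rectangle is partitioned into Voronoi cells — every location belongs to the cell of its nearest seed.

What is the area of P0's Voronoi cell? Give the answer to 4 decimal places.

1. box [0,98]×[0,66]: [(0, 0) (98, 0) (98, 66) (0, 66)]
2. ⊥bis P0·P1 via (45.625,35.665): [(0, 40.9245) (0, 0) (98, 0) (98, 29.6274)]  |A|=3457.0423
3. ⊥bis P0·P2 via (65.59,32.065): [(64.7996, 33.4546) (0, 40.9245) (0, 0) (83.8278, 0)]  |A|=2728.1591
4. ⊥bis P0·P3 via (32.085,19.26): [(64.7996, 33.4546) (31.4681, 37.297) (32.7437, 0) (83.8278, 0)]  |A|=1473.6303
5. ⊥bis P0·P4 via (48.245,30.06): [(72.7028, 19.5596) (31.4693, 37.2623) (32.7437, 0) (83.8278, 0)]  |A|=1256.5383
6. ⊥bis P0·P5 via (52.455,13.975): [(59.7571, 25.1176) (31.4693, 37.2623) (32.7437, 0) (43.2967, 0)]  |A|=651.8275
7. ⊥bis P0·P6 via (24.61,14.34): [(59.7571, 25.1176) (31.4693, 37.2623) (32.7437, 0) (43.2967, 0)]  |A|=651.8275
8. ⊥bis P0·P7 via (37.055,34.525): [(59.7571, 25.1176) (37.4397, 34.699) (31.6466, 32.0782) (32.7437, 0) (43.2967, 0)]  |A|=636.5793
9. canonical 5-gon: [(59.7571, 25.1176) (37.4397, 34.699) (31.6466, 32.0782) (32.7437, 0) (43.2967, 0)]
10. shoelace: 636.5793

Area of P0's cell: 636.5793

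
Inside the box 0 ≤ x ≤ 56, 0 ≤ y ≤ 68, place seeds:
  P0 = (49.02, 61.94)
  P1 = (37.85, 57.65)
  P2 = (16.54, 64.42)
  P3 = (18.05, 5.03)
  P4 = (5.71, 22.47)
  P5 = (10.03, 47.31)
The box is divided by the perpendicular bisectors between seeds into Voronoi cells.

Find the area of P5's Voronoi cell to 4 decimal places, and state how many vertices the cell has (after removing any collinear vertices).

1. box [0,56]×[0,68]: [(0, 0) (56, 0) (56, 68) (0, 68)]
2. ⊥bis P5·P0 via (29.525,54.625): [(0, 0) (50.0216, 0) (24.5064, 68) (0, 68)]  |A|=2533.9522
3. ⊥bis P5·P1 via (23.94,52.48): [(0, 0) (43.4455, 0) (18.1716, 68) (0, 68)]  |A|=2094.9817
4. ⊥bis P5·P2 via (13.285,55.865): [(0, 60.9197) (0, 0) (43.4455, 0) (24.2296, 51.7008)]  |A|=1861.1136
5. ⊥bis P5·P3 via (14.04,26.17): [(0, 60.9197) (0, 23.5068) (32.4227, 29.657) (24.2296, 51.7008)]  |A|=835.8051
6. ⊥bis P5·P4 via (7.87,34.89): [(0, 60.9197) (0, 36.2587) (32.0401, 30.6865) (24.2296, 51.7008)]  |A|=613.6522
7. canonical 4-gon: [(0, 60.9197) (0, 36.2587) (32.0401, 30.6865) (24.2296, 51.7008)]
8. shoelace: 613.6522

Area of P5's cell: 613.6522 (4 vertices)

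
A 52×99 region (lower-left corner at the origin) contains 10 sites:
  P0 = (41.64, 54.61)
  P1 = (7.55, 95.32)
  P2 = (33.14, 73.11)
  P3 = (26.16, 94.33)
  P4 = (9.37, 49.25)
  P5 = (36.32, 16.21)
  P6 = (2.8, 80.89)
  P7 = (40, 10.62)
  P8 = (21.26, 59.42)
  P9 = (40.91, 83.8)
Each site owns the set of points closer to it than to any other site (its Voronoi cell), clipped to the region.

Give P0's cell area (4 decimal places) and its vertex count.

1. box [0,52]×[0,99]: [(0, 0) (52, 0) (52, 99) (0, 99)]
2. ⊥bis P0·P1 via (24.595,74.965): [(0, 54.3695) (0, 0) (52, 0) (52, 97.9136)]  |A|=3959.3594
3. ⊥bis P0·P2 via (37.39,63.86): [(0, 46.6808) (0, 0) (52, 0) (52, 70.5727)]  |A|=3048.5914
4. ⊥bis P0·P3 via (33.9,74.47): [(0, 46.6808) (0, 0) (52, 0) (52, 70.5727)]  |A|=3048.5914
5. ⊥bis P0·P4 via (25.505,51.93): [(24.5066, 57.9406) (34.1305, 0) (52, 0) (52, 70.5727)]  |A|=1487.8252
6. ⊥bis P0·P5 via (38.98,35.41): [(24.5066, 57.9406) (27.9962, 36.9317) (52, 33.6062) (52, 70.5727)]  |A|=754.5113
7. ⊥bis P0·P6 via (22.22,67.75): [(24.5066, 57.9406) (27.9962, 36.9317) (52, 33.6062) (52, 70.5727)]  |A|=754.5113
8. ⊥bis P0·P7 via (40.82,32.615): [(24.5066, 57.9406) (27.9962, 36.9317) (52, 33.6062) (52, 70.5727)]  |A|=754.5113
9. ⊥bis P0·P8 via (31.45,57.015): [(32.5395, 61.6314) (27.4649, 40.1302) (27.9962, 36.9317) (52, 33.6062) (52, 70.5727)]  |A|=677.5175
10. ⊥bis P0·P9 via (41.275,69.205): [(49.4693, 69.4099) (32.5395, 61.6314) (27.4649, 40.1302) (27.9962, 36.9317) (52, 33.6062) (52, 69.4732)]  |A|=676.1263
11. canonical 6-gon: [(49.4693, 69.4099) (32.5395, 61.6314) (27.4649, 40.1302) (27.9962, 36.9317) (52, 33.6062) (52, 69.4732)]
12. shoelace: 676.1263

Area of P0's cell: 676.1263 (6 vertices)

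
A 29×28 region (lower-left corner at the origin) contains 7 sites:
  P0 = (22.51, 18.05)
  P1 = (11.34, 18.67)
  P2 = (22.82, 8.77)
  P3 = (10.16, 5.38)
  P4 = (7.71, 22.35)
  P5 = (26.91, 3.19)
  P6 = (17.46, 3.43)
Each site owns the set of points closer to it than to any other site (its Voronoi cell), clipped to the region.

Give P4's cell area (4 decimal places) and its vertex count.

Area of P4's cell: 143.2583 (4 vertices)

1. box [0,29]×[0,28]: [(0, 0) (29, 0) (29, 28) (0, 28)]
2. ⊥bis P4·P0 via (15.11,20.2): [(0, 0) (9.2411, 0) (17.3762, 28) (0, 28)]  |A|=372.6422
3. ⊥bis P4·P1 via (9.525,20.51): [(0, 11.1144) (17.1182, 28) (0, 28)]  |A|=144.5251
4. ⊥bis P4·P2 via (15.265,15.56): [(0, 11.1144) (17.1182, 28) (0, 28)]  |A|=144.5251
5. ⊥bis P4·P3 via (8.935,13.865): [(0, 12.575) (1.7346, 12.8255) (17.1182, 28) (0, 28)]  |A|=143.2583
6. ⊥bis P4·P5 via (17.31,12.77): [(0, 12.575) (1.7346, 12.8255) (17.1182, 28) (0, 28)]  |A|=143.2583
7. ⊥bis P4·P6 via (12.585,12.89): [(0, 12.575) (1.7346, 12.8255) (17.1182, 28) (0, 28)]  |A|=143.2583
8. canonical 4-gon: [(0, 12.575) (1.7346, 12.8255) (17.1182, 28) (0, 28)]
9. shoelace: 143.2583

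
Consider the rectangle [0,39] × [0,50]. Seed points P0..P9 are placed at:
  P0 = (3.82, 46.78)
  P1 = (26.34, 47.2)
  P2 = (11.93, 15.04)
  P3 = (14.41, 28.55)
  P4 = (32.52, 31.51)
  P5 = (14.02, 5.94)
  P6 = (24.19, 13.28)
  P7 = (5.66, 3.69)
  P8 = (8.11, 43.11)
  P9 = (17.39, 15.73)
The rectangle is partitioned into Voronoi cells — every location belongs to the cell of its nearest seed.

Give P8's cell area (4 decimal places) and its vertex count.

Area of P8's cell: 203.9485 (5 vertices)

1. box [0,39]×[0,50]: [(0, 0) (39, 0) (39, 50) (0, 50)]
2. ⊥bis P8·P0 via (5.965,44.945): [(0, 37.9723) (0, 0) (39, 0) (39, 50) (10.2894, 50)]  |A|=1888.1208
3. ⊥bis P8·P1 via (17.225,45.155): [(0, 37.9723) (0, 0) (27.3558, 0) (16.138, 50) (10.2894, 50)]  |A|=1025.465
4. ⊥bis P8·P2 via (10.02,29.075): [(0, 37.9723) (0, 27.7114) (20.5123, 30.5029) (16.138, 50) (10.2894, 50)]  |A|=324.0381
5. ⊥bis P8·P3 via (11.26,35.83): [(0, 37.9723) (0, 30.9579) (18.6042, 39.0078) (16.138, 50) (10.2894, 50)]  |A|=203.9485
6. ⊥bis P8·P4 via (20.315,37.31): [(0, 37.9723) (0, 30.9579) (18.6042, 39.0078) (16.138, 50) (10.2894, 50)]  |A|=203.9485
7. ⊥bis P8·P5 via (11.065,24.525): [(0, 37.9723) (0, 30.9579) (18.6042, 39.0078) (16.138, 50) (10.2894, 50)]  |A|=203.9485
8. ⊥bis P8·P6 via (16.15,28.195): [(0, 37.9723) (0, 30.9579) (18.6042, 39.0078) (16.138, 50) (10.2894, 50)]  |A|=203.9485
9. ⊥bis P8·P7 via (6.885,23.4): [(0, 37.9723) (0, 30.9579) (18.6042, 39.0078) (16.138, 50) (10.2894, 50)]  |A|=203.9485
10. ⊥bis P8·P9 via (12.75,29.42): [(0, 37.9723) (0, 30.9579) (18.6042, 39.0078) (16.138, 50) (10.2894, 50)]  |A|=203.9485
11. canonical 5-gon: [(0, 37.9723) (0, 30.9579) (18.6042, 39.0078) (16.138, 50) (10.2894, 50)]
12. shoelace: 203.9485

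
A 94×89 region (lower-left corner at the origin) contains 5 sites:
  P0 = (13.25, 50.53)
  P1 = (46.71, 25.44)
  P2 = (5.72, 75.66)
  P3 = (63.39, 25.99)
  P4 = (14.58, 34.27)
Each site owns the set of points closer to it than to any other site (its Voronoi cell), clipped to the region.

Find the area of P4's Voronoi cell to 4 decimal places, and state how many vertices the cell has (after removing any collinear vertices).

Area of P4's cell: 1207.6114 (4 vertices)

1. box [0,94]×[0,89]: [(0, 0) (94, 0) (94, 89) (0, 89)]
2. ⊥bis P4·P0 via (13.915,42.4): [(0, 41.2618) (0, 0) (94, 0) (94, 48.9506)]  |A|=4239.9842
3. ⊥bis P4·P1 via (30.645,29.855): [(34.5566, 44.0884) (0, 41.2618) (0, 0) (22.4402, 0)]  |A|=1207.6114
4. ⊥bis P4·P2 via (10.15,54.965): [(34.5566, 44.0884) (0, 41.2618) (0, 0) (22.4402, 0)]  |A|=1207.6114
5. ⊥bis P4·P3 via (38.985,30.13): [(34.5566, 44.0884) (0, 41.2618) (0, 0) (22.4402, 0)]  |A|=1207.6114
6. canonical 4-gon: [(34.5566, 44.0884) (0, 41.2618) (0, 0) (22.4402, 0)]
7. shoelace: 1207.6114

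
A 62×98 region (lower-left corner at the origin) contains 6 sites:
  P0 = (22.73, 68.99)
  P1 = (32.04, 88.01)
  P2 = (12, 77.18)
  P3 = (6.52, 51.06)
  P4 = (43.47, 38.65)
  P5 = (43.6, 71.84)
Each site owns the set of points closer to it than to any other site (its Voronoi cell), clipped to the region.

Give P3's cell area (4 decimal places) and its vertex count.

Area of P3's cell: 1177.6852 (5 vertices)

1. box [0,62]×[0,98]: [(0, 0) (62, 0) (62, 98) (0, 98)]
2. ⊥bis P3·P0 via (14.625,60.025): [(0, 73.247) (0, 0) (62, 0) (62, 17.1946)]  |A|=2803.6915
3. ⊥bis P3·P1 via (19.28,69.535): [(0, 73.247) (0, 0) (62, 0) (62, 17.1946)]  |A|=2803.6915
4. ⊥bis P3·P2 via (9.26,64.12): [(10.348, 63.8917) (0, 66.0628) (0, 0) (62, 0) (62, 17.1946)]  |A|=2766.5201
5. ⊥bis P3·P4 via (24.995,44.855): [(26.4879, 49.3001) (10.348, 63.8917) (0, 66.0628) (0, 0) (9.93, 0)]  |A|=1177.6852
6. ⊥bis P3·P5 via (25.06,61.45): [(26.4879, 49.3001) (10.348, 63.8917) (0, 66.0628) (0, 0) (9.93, 0)]  |A|=1177.6852
7. canonical 5-gon: [(26.4879, 49.3001) (10.348, 63.8917) (0, 66.0628) (0, 0) (9.93, 0)]
8. shoelace: 1177.6852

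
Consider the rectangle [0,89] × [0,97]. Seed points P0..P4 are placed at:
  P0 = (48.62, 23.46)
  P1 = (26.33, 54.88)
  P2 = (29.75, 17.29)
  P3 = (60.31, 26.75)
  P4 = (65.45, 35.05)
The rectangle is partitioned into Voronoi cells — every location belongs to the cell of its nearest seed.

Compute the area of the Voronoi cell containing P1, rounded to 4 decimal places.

Area of P1's cell: 3458.2623

1. box [0,89]×[0,97]: [(0, 0) (89, 0) (89, 97) (0, 97)]
2. ⊥bis P1·P0 via (37.475,39.17): [(0, 12.5845) (89, 75.7229) (89, 97) (0, 97)]  |A|=4703.3224
3. ⊥bis P1·P2 via (28.04,36.085): [(0, 33.5339) (33.8747, 36.6158) (89, 75.7229) (89, 97) (0, 97)]  |A|=4348.4952
4. ⊥bis P1·P3 via (43.32,40.815): [(0, 33.5339) (33.8747, 36.6158) (48.3378, 46.8763) (89, 95.9948) (89, 97) (0, 97)]  |A|=3936.3458
5. ⊥bis P1·P4 via (45.89,44.965): [(0, 33.5339) (33.8747, 36.6158) (46.0283, 45.2379) (72.2666, 97) (0, 97)]  |A|=3458.2623
6. canonical 5-gon: [(0, 33.5339) (33.8747, 36.6158) (46.0283, 45.2379) (72.2666, 97) (0, 97)]
7. shoelace: 3458.2623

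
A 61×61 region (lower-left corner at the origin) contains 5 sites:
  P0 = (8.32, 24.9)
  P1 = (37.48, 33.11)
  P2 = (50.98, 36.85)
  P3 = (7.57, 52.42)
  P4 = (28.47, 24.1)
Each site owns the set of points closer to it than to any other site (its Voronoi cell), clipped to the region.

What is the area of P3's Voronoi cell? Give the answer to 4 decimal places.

Area of P3's cell: 603.1561

1. box [0,61]×[0,61]: [(0, 0) (61, 0) (61, 61) (0, 61)]
2. ⊥bis P3·P0 via (7.945,38.66): [(0, 38.4435) (61, 40.1059) (61, 61) (0, 61)]  |A|=1325.244
3. ⊥bis P3·P1 via (22.525,42.765): [(0, 38.4435) (20.0885, 38.9909) (34.2976, 61) (0, 61)]  |A|=603.9915
4. ⊥bis P3·P2 via (29.275,44.635): [(0, 38.4435) (20.0885, 38.9909) (34.2976, 61) (0, 61)]  |A|=603.9915
5. ⊥bis P3·P4 via (18.02,38.26): [(0, 38.4435) (18.9691, 38.9604) (21.0695, 40.5105) (34.2976, 61) (0, 61)]  |A|=603.1561
6. canonical 5-gon: [(0, 38.4435) (18.9691, 38.9604) (21.0695, 40.5105) (34.2976, 61) (0, 61)]
7. shoelace: 603.1561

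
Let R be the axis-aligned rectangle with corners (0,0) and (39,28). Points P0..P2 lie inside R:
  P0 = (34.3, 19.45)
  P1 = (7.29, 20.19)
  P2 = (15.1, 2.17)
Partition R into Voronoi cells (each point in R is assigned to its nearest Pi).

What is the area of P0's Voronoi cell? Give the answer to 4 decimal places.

Area of P0's cell: 405.8435

1. box [0,39]×[0,28]: [(0, 0) (39, 0) (39, 28) (0, 28)]
2. ⊥bis P0·P1 via (20.795,19.82): [(20.252, 0) (39, 0) (39, 28) (21.0191, 28)]  |A|=514.2047
3. ⊥bis P0·P2 via (24.7,10.81): [(20.6708, 15.2869) (34.429, 0) (39, 0) (39, 28) (21.0191, 28)]  |A|=405.8435
4. canonical 5-gon: [(20.6708, 15.2869) (34.429, 0) (39, 0) (39, 28) (21.0191, 28)]
5. shoelace: 405.8435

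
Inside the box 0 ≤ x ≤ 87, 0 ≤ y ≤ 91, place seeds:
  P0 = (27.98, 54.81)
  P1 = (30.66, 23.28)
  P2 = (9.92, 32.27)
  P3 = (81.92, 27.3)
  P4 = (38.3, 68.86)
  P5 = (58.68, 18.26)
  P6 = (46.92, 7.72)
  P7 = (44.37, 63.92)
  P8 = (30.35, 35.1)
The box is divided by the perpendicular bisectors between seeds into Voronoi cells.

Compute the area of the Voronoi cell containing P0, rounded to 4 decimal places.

1. box [0,87]×[0,91]: [(0, 0) (87, 0) (87, 91) (0, 91)]
2. ⊥bis P0·P1 via (29.32,39.045): [(0, 36.5528) (87, 43.9477) (87, 91) (0, 91)]  |A|=4415.2259
3. ⊥bis P0·P2 via (18.95,43.54): [(0, 58.7235) (25.0166, 38.6792) (87, 43.9477) (87, 91) (0, 91)]  |A|=4137.9086
4. ⊥bis P0·P3 via (54.95,41.055): [(0, 58.7235) (25.0166, 38.6792) (55.0398, 41.2311) (80.4225, 91) (0, 91)]  |A|=3222.3319
5. ⊥bis P0·P4 via (33.14,61.835): [(0, 86.177) (0, 58.7235) (25.0166, 38.6792) (55.0398, 41.2311) (56.7161, 44.5179)]  |A|=1216.4564
6. ⊥bis P0·P5 via (43.33,36.535): [(54.6451, 46.0391) (0, 86.177) (0, 58.7235) (25.0166, 38.6792) (48.2321, 40.6525)]  |A|=1195.2982
7. ⊥bis P0·P6 via (37.45,31.265): [(54.6451, 46.0391) (0, 86.177) (0, 58.7235) (25.0166, 38.6792) (48.2321, 40.6525)]  |A|=1195.2982
8. ⊥bis P0·P7 via (36.175,59.365): [(35.9489, 59.7718) (0, 86.177) (0, 58.7235) (25.0166, 38.6792) (46.6506, 40.5181)]  |A|=1084.9658
9. ⊥bis P0·P8 via (29.165,44.955): [(43.2435, 46.6479) (35.9489, 59.7718) (0, 86.177) (0, 58.7235) (18.7474, 43.7023)]  |A|=944.7705
10. canonical 5-gon: [(43.2435, 46.6479) (35.9489, 59.7718) (0, 86.177) (0, 58.7235) (18.7474, 43.7023)]
11. shoelace: 944.7705

Area of P0's cell: 944.7705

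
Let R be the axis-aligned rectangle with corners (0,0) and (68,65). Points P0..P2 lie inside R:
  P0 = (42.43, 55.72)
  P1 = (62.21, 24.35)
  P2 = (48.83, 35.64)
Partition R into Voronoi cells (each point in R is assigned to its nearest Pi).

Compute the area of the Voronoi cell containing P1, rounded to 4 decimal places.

1. box [0,68]×[0,65]: [(0, 0) (68, 0) (68, 65) (0, 65)]
2. ⊥bis P1·P0 via (52.32,40.035): [(0, 7.0452) (0, 0) (68, 0) (68, 49.9218)]  |A|=1936.8801
3. ⊥bis P1·P2 via (55.52,29.995): [(30.2103, 0) (68, 0) (68, 44.7853)]  |A|=846.211
4. canonical 3-gon: [(30.2103, 0) (68, 0) (68, 44.7853)]
5. shoelace: 846.211

Area of P1's cell: 846.2110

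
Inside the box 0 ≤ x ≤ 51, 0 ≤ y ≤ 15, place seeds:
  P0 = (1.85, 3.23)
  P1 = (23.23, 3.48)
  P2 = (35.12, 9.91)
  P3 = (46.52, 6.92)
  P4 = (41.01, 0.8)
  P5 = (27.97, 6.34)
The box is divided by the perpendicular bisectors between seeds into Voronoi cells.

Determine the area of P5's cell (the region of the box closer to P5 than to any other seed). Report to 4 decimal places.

1. box [0,51]×[0,15]: [(0, 0) (51, 0) (51, 15) (0, 15)]
2. ⊥bis P5·P0 via (14.91,4.785): [(15.4797, 0) (51, 0) (51, 15) (13.6937, 15)]  |A|=546.199
3. ⊥bis P5·P1 via (25.6,4.91): [(28.5626, 0) (51, 0) (51, 15) (19.5119, 15)]  |A|=404.4411
4. ⊥bis P5·P2 via (31.545,8.125): [(28.5626, 0) (35.6018, 0) (28.1123, 15) (19.5119, 15)]  |A|=117.2971
5. ⊥bis P5·P3 via (37.245,6.63): [(28.5626, 0) (35.6018, 0) (28.1123, 15) (19.5119, 15)]  |A|=117.2971
6. ⊥bis P5·P4 via (34.49,3.57): [(28.5626, 0) (32.9733, 0) (34.1817, 2.8443) (28.1123, 15) (19.5119, 15)]  |A|=113.559
7. canonical 5-gon: [(28.5626, 0) (32.9733, 0) (34.1817, 2.8443) (28.1123, 15) (19.5119, 15)]
8. shoelace: 113.559

Area of P5's cell: 113.5590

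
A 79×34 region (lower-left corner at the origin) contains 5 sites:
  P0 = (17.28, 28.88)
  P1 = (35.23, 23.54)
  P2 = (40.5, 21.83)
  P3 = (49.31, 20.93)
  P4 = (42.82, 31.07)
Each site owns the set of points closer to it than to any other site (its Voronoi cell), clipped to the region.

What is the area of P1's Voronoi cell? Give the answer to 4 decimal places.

1. box [0,79]×[0,34]: [(0, 0) (79, 0) (79, 34) (0, 34)]
2. ⊥bis P1·P0 via (26.255,26.21): [(18.4577, 0) (79, 0) (79, 34) (28.5725, 34)]  |A|=1886.487
3. ⊥bis P1·P2 via (37.865,22.685): [(18.4577, 0) (30.5042, 0) (41.5365, 34) (28.5725, 34)]  |A|=425.1786
4. ⊥bis P1·P3 via (42.27,22.235): [(18.4577, 0) (30.5042, 0) (41.5365, 34) (28.5725, 34)]  |A|=425.1786
5. ⊥bis P1·P4 via (39.025,27.305): [(18.4577, 0) (30.5042, 0) (39.2805, 27.0474) (32.3829, 34) (28.5725, 34)]  |A|=393.3583
6. canonical 5-gon: [(18.4577, 0) (30.5042, 0) (39.2805, 27.0474) (32.3829, 34) (28.5725, 34)]
7. shoelace: 393.3583

Area of P1's cell: 393.3583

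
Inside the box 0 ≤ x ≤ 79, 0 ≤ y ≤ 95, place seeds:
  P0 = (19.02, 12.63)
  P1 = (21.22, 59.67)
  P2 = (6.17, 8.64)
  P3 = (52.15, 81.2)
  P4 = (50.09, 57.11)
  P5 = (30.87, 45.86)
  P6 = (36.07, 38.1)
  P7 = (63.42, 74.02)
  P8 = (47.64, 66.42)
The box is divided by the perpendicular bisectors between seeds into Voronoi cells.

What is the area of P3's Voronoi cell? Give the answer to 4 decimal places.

1. box [0,79]×[0,95]: [(0, 0) (79, 0) (79, 95) (0, 95)]
2. ⊥bis P3·P0 via (35.585,46.915): [(0, 64.1081) (79, 25.9388) (79, 95) (0, 95)]  |A|=3948.1479
3. ⊥bis P3·P1 via (36.685,70.435): [(61.9109, 34.1955) (79, 25.9388) (79, 95) (19.5856, 95)]  |A|=2396.4292
4. ⊥bis P3·P2 via (29.16,44.92): [(61.9109, 34.1955) (79, 25.9388) (79, 95) (19.5856, 95)]  |A|=2396.4292
5. ⊥bis P3·P4 via (51.12,69.155): [(36.7188, 70.3865) (79, 66.7709) (79, 95) (19.5856, 95)]  |A|=1327.9789
6. ⊥bis P3·P5 via (41.51,63.53): [(36.7188, 70.3865) (79, 66.7709) (79, 95) (19.5856, 95)]  |A|=1327.9789
7. ⊥bis P3·P6 via (44.11,59.65): [(36.7188, 70.3865) (79, 66.7709) (79, 95) (19.5856, 95)]  |A|=1327.9789
8. ⊥bis P3·P7 via (57.785,77.61): [(36.7188, 70.3865) (52.3324, 69.0513) (68.864, 95) (19.5856, 95)]  |A|=820.0693
9. ⊥bis P3·P8 via (49.895,73.81): [(30.1395, 79.8382) (54.4739, 72.4128) (68.864, 95) (19.5856, 95)]  |A|=701.8232
10. canonical 4-gon: [(30.1395, 79.8382) (54.4739, 72.4128) (68.864, 95) (19.5856, 95)]
11. shoelace: 701.8232

Area of P3's cell: 701.8232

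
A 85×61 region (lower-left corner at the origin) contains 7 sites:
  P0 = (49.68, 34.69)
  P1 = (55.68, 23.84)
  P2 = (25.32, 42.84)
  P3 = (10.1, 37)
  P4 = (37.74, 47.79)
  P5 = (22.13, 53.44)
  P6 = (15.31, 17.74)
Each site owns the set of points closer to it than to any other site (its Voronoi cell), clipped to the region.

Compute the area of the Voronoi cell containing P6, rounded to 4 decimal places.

1. box [0,85]×[0,61]: [(0, 0) (85, 0) (85, 61) (0, 61)]
2. ⊥bis P6·P0 via (32.495,26.215): [(0, 0) (45.4233, 0) (15.3403, 61) (0, 61)]  |A|=1853.2897
3. ⊥bis P6·P1 via (35.495,20.79): [(0, 0) (38.6364, 0) (35.6384, 19.8411) (15.3403, 61) (0, 61)]  |A|=1785.9606
4. ⊥bis P6·P2 via (20.315,30.29): [(0, 38.3917) (0, 0) (38.6364, 0) (35.6384, 19.8411) (32.9753, 25.241)]  |A|=1138.9251
5. ⊥bis P6·P3 via (12.705,27.37): [(21.602, 29.7767) (0, 23.9332) (0, 0) (38.6364, 0) (35.6384, 19.8411) (32.9753, 25.241)]  |A|=982.7582
6. ⊥bis P6·P4 via (26.525,32.765): [(21.602, 29.7767) (0, 23.9332) (0, 0) (38.6364, 0) (35.6384, 19.8411) (32.9753, 25.241)]  |A|=982.7582
7. ⊥bis P6·P5 via (18.72,35.59): [(21.602, 29.7767) (0, 23.9332) (0, 0) (38.6364, 0) (35.6384, 19.8411) (32.9753, 25.241)]  |A|=982.7582
8. canonical 6-gon: [(21.602, 29.7767) (0, 23.9332) (0, 0) (38.6364, 0) (35.6384, 19.8411) (32.9753, 25.241)]
9. shoelace: 982.7582

Area of P6's cell: 982.7582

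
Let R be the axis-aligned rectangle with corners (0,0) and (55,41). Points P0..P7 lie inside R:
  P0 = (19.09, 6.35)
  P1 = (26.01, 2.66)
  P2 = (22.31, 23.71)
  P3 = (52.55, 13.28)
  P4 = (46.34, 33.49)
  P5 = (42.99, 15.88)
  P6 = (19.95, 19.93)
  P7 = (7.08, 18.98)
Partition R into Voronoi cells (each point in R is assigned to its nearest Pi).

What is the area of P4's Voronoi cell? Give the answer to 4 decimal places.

1. box [0,55]×[0,41]: [(0, 0) (55, 0) (55, 41) (0, 41)]
2. ⊥bis P4·P0 via (32.715,19.92): [(52.5546, 0) (55, 0) (55, 41) (11.7201, 41)]  |A|=937.369
3. ⊥bis P4·P1 via (36.175,18.075): [(31.4481, 21.192) (55, 5.6614) (55, 41) (11.7201, 41)]  |A|=844.7895
4. ⊥bis P4·P2 via (34.325,28.6): [(39.5013, 15.8816) (55, 5.6614) (55, 41) (29.2783, 41)]  |A|=596.8959
5. ⊥bis P4·P3 via (49.445,23.385): [(37.8922, 19.8351) (55, 25.0919) (55, 41) (29.2783, 41)]  |A|=408.2741
6. ⊥bis P4·P5 via (44.665,24.685): [(35.1843, 26.4885) (50.2303, 23.6263) (55, 25.0919) (55, 41) (29.2783, 41)]  |A|=362.0961
7. ⊥bis P4·P6 via (33.145,26.71): [(35.1843, 26.4885) (50.2303, 23.6263) (55, 25.0919) (55, 41) (29.2783, 41)]  |A|=362.0961
8. ⊥bis P4·P7 via (26.71,26.235): [(35.1843, 26.4885) (50.2303, 23.6263) (55, 25.0919) (55, 41) (29.2783, 41)]  |A|=362.0961
9. canonical 5-gon: [(35.1843, 26.4885) (50.2303, 23.6263) (55, 25.0919) (55, 41) (29.2783, 41)]
10. shoelace: 362.0961

Area of P4's cell: 362.0961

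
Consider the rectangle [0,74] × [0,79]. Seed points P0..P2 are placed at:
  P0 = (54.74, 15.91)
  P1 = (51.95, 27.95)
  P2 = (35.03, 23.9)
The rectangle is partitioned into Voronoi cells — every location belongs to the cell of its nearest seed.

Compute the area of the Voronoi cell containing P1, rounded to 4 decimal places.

Area of P1's cell: 2035.6932

1. box [0,74]×[0,79]: [(0, 0) (74, 0) (74, 79) (0, 79)]
2. ⊥bis P1·P0 via (53.345,21.93): [(0, 9.5685) (74, 26.7163) (74, 79) (0, 79)]  |A|=4503.4615
3. ⊥bis P1·P2 via (43.49,25.925): [(44.9139, 19.9763) (74, 26.7163) (74, 79) (30.7859, 79)]  |A|=2035.6932
4. canonical 4-gon: [(44.9139, 19.9763) (74, 26.7163) (74, 79) (30.7859, 79)]
5. shoelace: 2035.6932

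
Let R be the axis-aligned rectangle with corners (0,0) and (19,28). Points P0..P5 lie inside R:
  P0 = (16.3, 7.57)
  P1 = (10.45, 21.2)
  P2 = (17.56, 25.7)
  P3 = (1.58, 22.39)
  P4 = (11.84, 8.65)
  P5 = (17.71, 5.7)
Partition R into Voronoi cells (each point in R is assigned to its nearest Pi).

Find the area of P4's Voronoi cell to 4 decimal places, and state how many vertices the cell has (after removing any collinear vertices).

Area of P4's cell: 192.3254 (6 vertices)

1. box [0,19]×[0,28]: [(0, 0) (19, 0) (19, 28) (0, 28)]
2. ⊥bis P4·P0 via (14.07,8.11): [(0, 0) (12.1061, 0) (18.8864, 28) (0, 28)]  |A|=433.8958
3. ⊥bis P4·P1 via (11.145,14.925): [(0, 13.6906) (0, 0) (12.1061, 0) (15.8464, 15.4457)]  |A|=201.9672
4. ⊥bis P4·P2 via (14.7,17.175): [(0, 13.6906) (0, 0) (12.1061, 0) (15.8464, 15.4457)]  |A|=201.9672
5. ⊥bis P4·P3 via (6.71,15.52): [(5.002, 14.2446) (0, 10.5095) (0, 0) (12.1061, 0) (15.8464, 15.4457)]  |A|=194.0111
6. ⊥bis P4·P5 via (14.775,7.175): [(5.002, 14.2446) (0, 10.5095) (0, 0) (11.1692, 0) (12.9775, 3.5982) (15.8464, 15.4457)]  |A|=192.3254
7. canonical 6-gon: [(5.002, 14.2446) (0, 10.5095) (0, 0) (11.1692, 0) (12.9775, 3.5982) (15.8464, 15.4457)]
8. shoelace: 192.3254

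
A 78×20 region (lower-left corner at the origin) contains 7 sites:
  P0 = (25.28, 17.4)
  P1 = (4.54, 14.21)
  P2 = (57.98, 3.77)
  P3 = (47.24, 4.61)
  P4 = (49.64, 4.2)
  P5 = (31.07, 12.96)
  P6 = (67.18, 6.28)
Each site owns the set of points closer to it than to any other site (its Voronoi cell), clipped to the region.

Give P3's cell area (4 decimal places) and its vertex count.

1. box [0,78]×[0,20]: [(0, 0) (78, 0) (78, 20) (0, 20)]
2. ⊥bis P3·P0 via (36.26,11.005): [(29.8504, 0) (78, 0) (78, 20) (41.4989, 20)]  |A|=846.5067
3. ⊥bis P3·P1 via (25.89,9.41): [(29.8504, 0) (78, 0) (78, 20) (41.4989, 20)]  |A|=846.5067
4. ⊥bis P3·P2 via (52.61,4.19): [(29.8504, 0) (52.2823, 0) (53.8465, 20) (41.4989, 20)]  |A|=347.795
5. ⊥bis P3·P4 via (48.44,4.405): [(29.8504, 0) (47.6875, 0) (51.1041, 20) (41.4989, 20)]  |A|=274.4229
6. ⊥bis P3·P5 via (39.155,8.785): [(34.6185, 0) (47.6875, 0) (51.1041, 20) (44.9463, 20)]  |A|=192.268
7. ⊥bis P3·P6 via (57.21,5.445): [(34.6185, 0) (47.6875, 0) (51.1041, 20) (44.9463, 20)]  |A|=192.268
8. canonical 4-gon: [(34.6185, 0) (47.6875, 0) (51.1041, 20) (44.9463, 20)]
9. shoelace: 192.268

Area of P3's cell: 192.2680 (4 vertices)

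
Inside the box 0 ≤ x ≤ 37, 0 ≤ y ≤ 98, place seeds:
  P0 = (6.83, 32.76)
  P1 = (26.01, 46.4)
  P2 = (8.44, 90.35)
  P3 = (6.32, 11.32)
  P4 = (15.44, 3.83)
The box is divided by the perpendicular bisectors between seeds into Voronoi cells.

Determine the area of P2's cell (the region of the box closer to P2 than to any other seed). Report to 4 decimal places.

Area of P2's cell: 1077.1744

1. box [0,37]×[0,98]: [(0, 0) (37, 0) (37, 98) (0, 98)]
2. ⊥bis P2·P0 via (7.635,61.555): [(0, 61.7684) (37, 60.7341) (37, 98) (0, 98)]  |A|=1359.7035
3. ⊥bis P2·P1 via (17.225,68.375): [(0, 61.7684) (0.6535, 61.7502) (37, 76.2805) (37, 98) (0, 98)]  |A|=1077.1744
4. ⊥bis P2·P3 via (7.38,50.835): [(0, 61.7684) (0.6535, 61.7502) (37, 76.2805) (37, 98) (0, 98)]  |A|=1077.1744
5. ⊥bis P2·P4 via (11.94,47.09): [(0, 61.7684) (0.6535, 61.7502) (37, 76.2805) (37, 98) (0, 98)]  |A|=1077.1744
6. canonical 5-gon: [(0, 61.7684) (0.6535, 61.7502) (37, 76.2805) (37, 98) (0, 98)]
7. shoelace: 1077.1744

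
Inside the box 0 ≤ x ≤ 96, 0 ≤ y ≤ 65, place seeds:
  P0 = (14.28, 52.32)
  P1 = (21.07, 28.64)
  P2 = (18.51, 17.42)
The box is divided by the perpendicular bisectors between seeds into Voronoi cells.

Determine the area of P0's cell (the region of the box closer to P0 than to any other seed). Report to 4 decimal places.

Area of P0's cell: 1519.1629

1. box [0,96]×[0,65]: [(0, 0) (96, 0) (96, 65) (0, 65)]
2. ⊥bis P0·P1 via (17.675,40.48): [(0, 35.4119) (96, 62.9389) (96, 65) (0, 65)]  |A|=1519.1629
3. ⊥bis P0·P2 via (16.395,34.87): [(0, 35.4119) (96, 62.9389) (96, 65) (0, 65)]  |A|=1519.1629
4. canonical 4-gon: [(0, 35.4119) (96, 62.9389) (96, 65) (0, 65)]
5. shoelace: 1519.1629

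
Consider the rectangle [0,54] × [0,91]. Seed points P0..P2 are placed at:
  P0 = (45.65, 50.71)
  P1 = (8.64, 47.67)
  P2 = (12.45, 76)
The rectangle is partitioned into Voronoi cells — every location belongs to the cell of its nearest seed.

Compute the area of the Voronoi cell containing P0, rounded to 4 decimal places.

Area of P0's cell: 2003.3468

1. box [0,54]×[0,91]: [(0, 0) (54, 0) (54, 91) (0, 91)]
2. ⊥bis P0·P1 via (27.145,49.19): [(31.1855, 0) (54, 0) (54, 91) (23.7107, 91)]  |A|=2416.2232
3. ⊥bis P0·P2 via (29.05,63.355): [(26.2802, 59.7188) (31.1855, 0) (54, 0) (54, 91) (50.1085, 91)]  |A|=2003.3468
4. canonical 5-gon: [(26.2802, 59.7188) (31.1855, 0) (54, 0) (54, 91) (50.1085, 91)]
5. shoelace: 2003.3468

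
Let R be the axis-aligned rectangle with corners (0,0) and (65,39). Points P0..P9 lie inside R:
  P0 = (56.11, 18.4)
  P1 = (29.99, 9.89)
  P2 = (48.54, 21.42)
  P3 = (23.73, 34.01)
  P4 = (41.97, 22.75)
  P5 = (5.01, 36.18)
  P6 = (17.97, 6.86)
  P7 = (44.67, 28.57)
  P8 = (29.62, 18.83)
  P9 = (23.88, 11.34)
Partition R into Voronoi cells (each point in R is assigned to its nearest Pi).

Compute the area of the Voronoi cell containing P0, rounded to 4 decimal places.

1. box [0,65]×[0,39]: [(0, 0) (65, 0) (65, 39) (0, 39)]
2. ⊥bis P0·P1 via (43.05,14.145): [(47.6585, 0) (65, 0) (65, 39) (34.9521, 39)]  |A|=924.0925
3. ⊥bis P0·P2 via (52.325,19.91): [(46.1856, 4.5208) (47.6585, 0) (65, 0) (65, 39) (59.9408, 39)]  |A|=493.298
4. ⊥bis P0·P3 via (39.92,26.205): [(46.1856, 4.5208) (47.6585, 0) (65, 0) (65, 39) (59.9408, 39)]  |A|=493.298
5. ⊥bis P0·P4 via (49.04,20.575): [(46.1856, 4.5208) (47.6585, 0) (65, 0) (65, 39) (59.9408, 39)]  |A|=493.298
6. ⊥bis P0·P5 via (30.56,27.29): [(46.1856, 4.5208) (47.6585, 0) (65, 0) (65, 39) (59.9408, 39)]  |A|=493.298
7. ⊥bis P0·P6 via (37.04,12.63): [(46.1856, 4.5208) (47.6585, 0) (65, 0) (65, 39) (59.9408, 39)]  |A|=493.298
8. ⊥bis P0·P7 via (50.39,23.485): [(56.4876, 30.344) (46.1856, 4.5208) (47.6585, 0) (65, 0) (65, 39) (64.1826, 39)]  |A|=474.9396
9. ⊥bis P0·P8 via (42.865,18.615): [(56.4876, 30.344) (46.1856, 4.5208) (47.6585, 0) (65, 0) (65, 39) (64.1826, 39)]  |A|=474.9396
10. ⊥bis P0·P9 via (39.995,14.87): [(56.4876, 30.344) (46.1856, 4.5208) (47.6585, 0) (65, 0) (65, 39) (64.1826, 39)]  |A|=474.9396
11. canonical 6-gon: [(56.4876, 30.344) (46.1856, 4.5208) (47.6585, 0) (65, 0) (65, 39) (64.1826, 39)]
12. shoelace: 474.9396

Area of P0's cell: 474.9396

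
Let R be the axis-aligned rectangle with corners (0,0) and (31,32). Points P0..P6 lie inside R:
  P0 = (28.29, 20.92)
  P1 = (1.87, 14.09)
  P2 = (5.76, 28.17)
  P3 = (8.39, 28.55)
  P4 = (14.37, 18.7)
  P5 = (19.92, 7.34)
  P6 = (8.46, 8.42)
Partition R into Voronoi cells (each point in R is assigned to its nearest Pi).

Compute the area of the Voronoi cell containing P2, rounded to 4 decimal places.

1. box [0,31]×[0,32]: [(0, 0) (31, 0) (31, 32) (0, 32)]
2. ⊥bis P2·P0 via (17.025,24.545): [(0, 0) (9.1266, 0) (19.424, 32) (0, 32)]  |A|=456.8089
3. ⊥bis P2·P1 via (3.815,21.13): [(0, 22.184) (14.9373, 18.0572) (19.424, 32) (0, 32)]  |A|=208.7247
4. ⊥bis P2·P3 via (7.075,28.36): [(0, 22.184) (8.2986, 19.8913) (6.5491, 32) (0, 32)]  |A|=80.3801
5. ⊥bis P2·P4 via (10.065,23.435): [(0, 22.184) (6.664, 20.3429) (8.0511, 21.604) (6.5491, 32) (0, 32)]  |A|=79.0361
6. ⊥bis P2·P5 via (12.84,17.755): [(0, 22.184) (6.664, 20.3429) (8.0511, 21.604) (6.5491, 32) (0, 32)]  |A|=79.0361
7. ⊥bis P2·P6 via (7.11,18.295): [(0, 22.184) (6.664, 20.3429) (8.0511, 21.604) (6.5491, 32) (0, 32)]  |A|=79.0361
8. canonical 5-gon: [(0, 22.184) (6.664, 20.3429) (8.0511, 21.604) (6.5491, 32) (0, 32)]
9. shoelace: 79.0361

Area of P2's cell: 79.0361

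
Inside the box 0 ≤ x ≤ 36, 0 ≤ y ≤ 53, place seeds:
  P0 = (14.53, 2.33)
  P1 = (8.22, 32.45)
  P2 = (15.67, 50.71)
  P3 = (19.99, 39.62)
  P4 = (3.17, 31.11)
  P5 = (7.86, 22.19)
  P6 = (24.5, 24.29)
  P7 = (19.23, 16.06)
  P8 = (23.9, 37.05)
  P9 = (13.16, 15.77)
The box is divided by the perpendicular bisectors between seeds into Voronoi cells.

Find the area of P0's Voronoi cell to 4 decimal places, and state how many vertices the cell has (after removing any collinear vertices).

Area of P0's cell: 256.6709 (5 vertices)

1. box [0,36]×[0,53]: [(0, 0) (36, 0) (36, 53) (0, 53)]
2. ⊥bis P0·P1 via (11.375,17.39): [(0, 15.007) (0, 0) (36, 0) (36, 22.5488)]  |A|=676.0046
3. ⊥bis P0·P2 via (15.1,26.52): [(0, 15.007) (0, 0) (36, 0) (36, 22.5488)]  |A|=676.0046
4. ⊥bis P0·P3 via (17.26,20.975): [(23.8687, 20.0074) (0, 15.007) (0, 0) (36, 0) (36, 18.2311)]  |A|=649.8147
5. ⊥bis P0·P4 via (8.85,16.72): [(23.8687, 20.0074) (9.6114, 17.0205) (0, 13.2267) (0, 0) (36, 0) (36, 18.2311)]  |A|=641.2594
6. ⊥bis P0·P5 via (11.195,12.26): [(31.1071, 18.9475) (0, 8.5001) (0, 0) (36, 0) (36, 18.2311)]  |A|=517.8639
7. ⊥bis P0·P6 via (19.515,13.31): [(17.3067, 14.3126) (0, 8.5001) (0, 0) (36, 0) (36, 5.8257)]  |A|=385.6323
8. ⊥bis P0·P7 via (16.88,9.195): [(9.5451, 11.7059) (0, 8.5001) (0, 0) (36, 0) (36, 2.6499)]  |A|=286.3245
9. ⊥bis P0·P8 via (19.215,19.69): [(9.5451, 11.7059) (0, 8.5001) (0, 0) (36, 0) (36, 2.6499)]  |A|=286.3245
10. ⊥bis P0·P9 via (13.845,9.05): [(16.51, 9.3217) (0, 7.6387) (0, 0) (36, 0) (36, 2.6499)]  |A|=256.6709
11. canonical 5-gon: [(16.51, 9.3217) (0, 7.6387) (0, 0) (36, 0) (36, 2.6499)]
12. shoelace: 256.6709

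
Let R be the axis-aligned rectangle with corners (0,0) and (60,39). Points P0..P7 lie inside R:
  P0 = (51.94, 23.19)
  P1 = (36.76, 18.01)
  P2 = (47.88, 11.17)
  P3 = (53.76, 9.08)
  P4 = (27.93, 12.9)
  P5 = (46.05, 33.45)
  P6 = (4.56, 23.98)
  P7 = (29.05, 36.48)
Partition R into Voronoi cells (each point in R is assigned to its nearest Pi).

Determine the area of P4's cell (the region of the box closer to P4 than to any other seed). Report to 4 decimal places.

1. box [0,60]×[0,39]: [(0, 0) (60, 0) (60, 39) (0, 39)]
2. ⊥bis P4·P0 via (39.935,18.045): [(0, 0) (47.6686, 0) (30.9543, 39) (0, 39)]  |A|=1533.1457
3. ⊥bis P4·P1 via (32.345,15.455): [(0, 0) (41.2889, 0) (18.7193, 39) (0, 39)]  |A|=1170.1608
4. ⊥bis P4·P2 via (37.905,12.035): [(0, 0) (36.8614, 0) (37.4384, 6.6538) (18.7193, 39) (0, 39)]  |A|=1155.4307
5. ⊥bis P4·P3 via (40.845,10.99): [(0, 0) (36.8614, 0) (37.4384, 6.6538) (18.7193, 39) (0, 39)]  |A|=1155.4307
6. ⊥bis P4·P5 via (36.99,23.175): [(0, 0) (36.8614, 0) (37.4384, 6.6538) (18.7193, 39) (0, 39)]  |A|=1155.4307
7. ⊥bis P4·P6 via (16.245,18.44): [(7.5024, 0) (36.8614, 0) (37.4384, 6.6538) (22.7173, 32.0915)]  |A|=527.4004
8. ⊥bis P4·P7 via (28.49,24.69): [(19.4126, 25.1212) (7.5024, 0) (36.8614, 0) (37.4384, 6.6538) (26.9585, 24.7627)]  |A|=500.5095
9. canonical 5-gon: [(19.4126, 25.1212) (7.5024, 0) (36.8614, 0) (37.4384, 6.6538) (26.9585, 24.7627)]
10. shoelace: 500.5095

Area of P4's cell: 500.5095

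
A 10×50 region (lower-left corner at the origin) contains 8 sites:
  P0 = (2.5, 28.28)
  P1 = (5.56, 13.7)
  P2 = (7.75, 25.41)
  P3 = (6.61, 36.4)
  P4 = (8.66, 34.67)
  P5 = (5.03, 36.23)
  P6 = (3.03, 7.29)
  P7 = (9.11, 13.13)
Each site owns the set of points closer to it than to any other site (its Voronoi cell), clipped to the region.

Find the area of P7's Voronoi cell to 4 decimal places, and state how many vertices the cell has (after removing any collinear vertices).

1. box [0,10]×[0,50]: [(0, 0) (10, 0) (10, 50) (0, 50)]
2. ⊥bis P7·P0 via (5.805,20.705): [(0, 18.1723) (0, 0) (10, 0) (10, 22.5353)]  |A|=203.5378
3. ⊥bis P7·P1 via (7.335,13.415): [(8.7089, 21.972) (5.181, 0) (10, 0) (10, 22.5353)]  |A|=67.4883
4. ⊥bis P7·P2 via (8.43,19.27): [(8.2723, 19.2525) (5.181, 0) (10, 0) (10, 19.4439)]  |A|=63.1852
5. ⊥bis P7·P3 via (7.86,24.765): [(8.2723, 19.2525) (5.181, 0) (10, 0) (10, 19.4439)]  |A|=63.1852
6. ⊥bis P7·P4 via (8.885,23.9): [(8.2723, 19.2525) (5.181, 0) (10, 0) (10, 19.4439)]  |A|=63.1852
7. ⊥bis P7·P5 via (7.07,24.68): [(8.2723, 19.2525) (5.181, 0) (10, 0) (10, 19.4439)]  |A|=63.1852
8. ⊥bis P7·P6 via (6.07,10.21): [(8.2723, 19.2525) (6.7129, 9.5407) (10, 6.1185) (10, 19.4439)]  |A|=30.1412
9. canonical 4-gon: [(8.2723, 19.2525) (6.7129, 9.5407) (10, 6.1185) (10, 19.4439)]
10. shoelace: 30.1412

Area of P7's cell: 30.1412 (4 vertices)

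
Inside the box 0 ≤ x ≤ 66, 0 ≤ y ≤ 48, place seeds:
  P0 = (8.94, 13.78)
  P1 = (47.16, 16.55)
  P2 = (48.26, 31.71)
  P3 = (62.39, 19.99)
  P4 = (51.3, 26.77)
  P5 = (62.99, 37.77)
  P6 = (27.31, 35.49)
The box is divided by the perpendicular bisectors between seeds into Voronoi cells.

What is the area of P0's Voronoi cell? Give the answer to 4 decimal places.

1. box [0,66]×[0,48]: [(0, 0) (66, 0) (66, 48) (0, 48)]
2. ⊥bis P0·P1 via (28.05,15.165): [(0, 0) (29.1491, 0) (25.6703, 48) (0, 48)]  |A|=1315.6647
3. ⊥bis P0·P2 via (28.6,22.745): [(0, 0) (29.1491, 0) (27.2929, 25.6115) (17.0837, 48) (0, 48)]  |A|=1219.5439
4. ⊥bis P0·P3 via (35.665,16.885): [(0, 0) (29.1491, 0) (27.2929, 25.6115) (17.0837, 48) (0, 48)]  |A|=1219.5439
5. ⊥bis P0·P4 via (30.12,20.275): [(0, 0) (29.1491, 0) (27.2929, 25.6115) (17.0837, 48) (0, 48)]  |A|=1219.5439
6. ⊥bis P0·P5 via (35.965,25.775): [(0, 0) (29.1491, 0) (27.2929, 25.6115) (17.0837, 48) (0, 48)]  |A|=1219.5439
7. ⊥bis P0·P6 via (18.125,24.635): [(0, 39.9715) (0, 0) (29.1491, 0) (27.9672, 16.307)]  |A|=796.6131
8. canonical 4-gon: [(0, 39.9715) (0, 0) (29.1491, 0) (27.9672, 16.307)]
9. shoelace: 796.6131

Area of P0's cell: 796.6131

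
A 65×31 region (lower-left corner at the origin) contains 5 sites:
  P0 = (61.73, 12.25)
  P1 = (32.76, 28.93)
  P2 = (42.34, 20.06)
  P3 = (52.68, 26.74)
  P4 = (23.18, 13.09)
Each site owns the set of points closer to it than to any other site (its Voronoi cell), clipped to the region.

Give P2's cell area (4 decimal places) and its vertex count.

Area of P2's cell: 364.2541 (5 vertices)

1. box [0,65]×[0,31]: [(0, 0) (65, 0) (65, 31) (0, 31)]
2. ⊥bis P2·P0 via (52.035,16.155): [(0, 0) (45.528, 0) (58.0143, 31) (0, 31)]  |A|=1604.9065
3. ⊥bis P2·P1 via (37.55,24.495): [(14.8704, 0) (45.528, 0) (58.0143, 31) (43.5729, 31)]  |A|=699.0355
4. ⊥bis P2·P3 via (47.51,23.4): [(42.9999, 30.3812) (14.8704, 0) (45.528, 0) (52.0947, 16.3033)]  |A|=586.0674
5. ⊥bis P2·P4 via (32.76,16.575): [(42.9999, 30.3812) (32.0427, 18.5468) (38.7896, 0) (45.528, 0) (52.0947, 16.3033)]  |A|=364.2541
6. canonical 5-gon: [(42.9999, 30.3812) (32.0427, 18.5468) (38.7896, 0) (45.528, 0) (52.0947, 16.3033)]
7. shoelace: 364.2541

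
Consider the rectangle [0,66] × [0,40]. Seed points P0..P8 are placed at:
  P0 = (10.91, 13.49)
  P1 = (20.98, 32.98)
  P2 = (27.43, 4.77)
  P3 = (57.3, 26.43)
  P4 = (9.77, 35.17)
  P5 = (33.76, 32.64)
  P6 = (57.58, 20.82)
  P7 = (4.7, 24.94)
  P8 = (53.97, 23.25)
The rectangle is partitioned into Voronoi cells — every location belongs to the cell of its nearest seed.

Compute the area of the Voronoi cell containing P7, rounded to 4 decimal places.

Area of P7's cell: 162.6731

1. box [0,66]×[0,40]: [(0, 0) (66, 0) (66, 40) (0, 40)]
2. ⊥bis P7·P0 via (7.805,19.215): [(0, 14.9819) (46.1284, 40) (0, 40)]  |A|=577.0224
3. ⊥bis P7·P1 via (12.84,28.96): [(0, 14.9819) (15.5722, 23.4276) (7.3878, 40) (0, 40)]  |A|=256.0105
4. ⊥bis P7·P2 via (16.065,14.855): [(0, 14.9819) (15.5722, 23.4276) (7.3878, 40) (0, 40)]  |A|=256.0105
5. ⊥bis P7·P3 via (31,25.685): [(0, 14.9819) (15.5722, 23.4276) (7.3878, 40) (0, 40)]  |A|=256.0105
6. ⊥bis P7·P4 via (7.235,30.055): [(0, 33.6407) (0, 14.9819) (15.5722, 23.4276) (13.9404, 26.7318)]  |A|=162.6731
7. ⊥bis P7·P5 via (19.23,28.79): [(0, 33.6407) (0, 14.9819) (15.5722, 23.4276) (13.9404, 26.7318)]  |A|=162.6731
8. ⊥bis P7·P6 via (31.14,22.88): [(0, 33.6407) (0, 14.9819) (15.5722, 23.4276) (13.9404, 26.7318)]  |A|=162.6731
9. ⊥bis P7·P8 via (29.335,24.095): [(0, 33.6407) (0, 14.9819) (15.5722, 23.4276) (13.9404, 26.7318)]  |A|=162.6731
10. canonical 4-gon: [(0, 33.6407) (0, 14.9819) (15.5722, 23.4276) (13.9404, 26.7318)]
11. shoelace: 162.6731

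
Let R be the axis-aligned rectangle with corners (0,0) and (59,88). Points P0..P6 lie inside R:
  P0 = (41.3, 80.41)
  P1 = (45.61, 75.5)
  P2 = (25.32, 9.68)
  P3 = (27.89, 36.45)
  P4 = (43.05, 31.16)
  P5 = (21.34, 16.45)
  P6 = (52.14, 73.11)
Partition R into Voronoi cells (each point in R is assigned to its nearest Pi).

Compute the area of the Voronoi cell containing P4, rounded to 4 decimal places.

1. box [0,59]×[0,88]: [(0, 0) (59, 0) (59, 88) (0, 88)]
2. ⊥bis P4·P0 via (42.175,55.785): [(0, 54.2864) (0, 0) (59, 0) (59, 56.3828)]  |A|=3264.7425
3. ⊥bis P4·P1 via (44.33,53.33): [(17.1872, 54.8971) (0, 54.2864) (0, 0) (59, 0) (59, 52.483)]  |A|=3183.2112
4. ⊥bis P4·P2 via (34.185,20.42): [(17.1872, 54.8971) (0, 54.2864) (0, 48.6369) (58.924, 0) (59, 0) (59, 52.483)]  |A|=1750.2706
5. ⊥bis P4·P3 via (35.47,33.805): [(42.3236, 53.4458) (31.5565, 22.5896) (58.924, 0) (59, 0) (59, 52.483)]  |A|=983.4879
6. ⊥bis P4·P5 via (32.195,23.805): [(42.3236, 53.4458) (32.0535, 24.0139) (34.8738, 19.8515) (58.924, 0) (59, 0) (59, 52.483)]  |A|=980.4451
7. ⊥bis P4·P6 via (47.595,52.135): [(42.2689, 53.2891) (32.0535, 24.0139) (34.8738, 19.8515) (58.924, 0) (59, 0) (59, 49.6637)]  |A|=955.5265
8. canonical 6-gon: [(42.2689, 53.2891) (32.0535, 24.0139) (34.8738, 19.8515) (58.924, 0) (59, 0) (59, 49.6637)]
9. shoelace: 955.5265

Area of P4's cell: 955.5265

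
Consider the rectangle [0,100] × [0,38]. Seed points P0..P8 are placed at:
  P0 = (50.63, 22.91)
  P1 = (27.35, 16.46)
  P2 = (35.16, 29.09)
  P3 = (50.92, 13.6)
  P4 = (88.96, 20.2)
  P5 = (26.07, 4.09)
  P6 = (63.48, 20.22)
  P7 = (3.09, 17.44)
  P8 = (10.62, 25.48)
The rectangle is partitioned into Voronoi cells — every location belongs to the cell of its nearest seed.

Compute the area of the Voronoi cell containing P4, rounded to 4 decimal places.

1. box [0,100]×[0,38]: [(0, 0) (100, 0) (100, 38) (0, 38)]
2. ⊥bis P4·P0 via (69.795,21.555): [(68.271, 0) (100, 0) (100, 38) (70.9577, 38)]  |A|=1154.6544
3. ⊥bis P4·P1 via (58.155,18.33): [(68.271, 0) (100, 0) (100, 38) (70.9577, 38)]  |A|=1154.6544
4. ⊥bis P4·P2 via (62.06,24.645): [(68.271, 0) (100, 0) (100, 38) (70.9577, 38)]  |A|=1154.6544
5. ⊥bis P4·P3 via (69.94,16.9): [(69.6031, 18.8415) (72.8722, 0) (100, 0) (100, 38) (70.9577, 38)]  |A|=1111.3082
6. ⊥bis P4·P5 via (57.515,12.145): [(69.6031, 18.8415) (72.8722, 0) (100, 0) (100, 38) (70.9577, 38)]  |A|=1111.3082
7. ⊥bis P4·P6 via (76.22,20.21): [(76.2041, 0) (100, 0) (100, 38) (76.234, 38)]  |A|=903.6761
8. ⊥bis P4·P7 via (46.025,18.82): [(76.2041, 0) (100, 0) (100, 38) (76.234, 38)]  |A|=903.6761
9. ⊥bis P4·P8 via (49.79,22.84): [(76.2041, 0) (100, 0) (100, 38) (76.234, 38)]  |A|=903.6761
10. canonical 4-gon: [(76.2041, 0) (100, 0) (100, 38) (76.234, 38)]
11. shoelace: 903.6761

Area of P4's cell: 903.6761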